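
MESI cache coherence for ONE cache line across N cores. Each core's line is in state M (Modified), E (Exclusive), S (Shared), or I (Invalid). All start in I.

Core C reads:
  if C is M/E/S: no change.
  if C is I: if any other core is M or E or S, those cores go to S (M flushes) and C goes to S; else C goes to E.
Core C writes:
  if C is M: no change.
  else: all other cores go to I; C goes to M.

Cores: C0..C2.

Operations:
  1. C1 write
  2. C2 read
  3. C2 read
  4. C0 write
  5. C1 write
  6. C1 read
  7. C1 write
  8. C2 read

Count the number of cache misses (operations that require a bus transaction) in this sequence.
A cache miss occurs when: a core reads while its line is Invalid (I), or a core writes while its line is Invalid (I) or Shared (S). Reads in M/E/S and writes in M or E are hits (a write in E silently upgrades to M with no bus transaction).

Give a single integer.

Answer: 5

Derivation:
Op 1: C1 write [C1 write: invalidate none -> C1=M] -> [I,M,I] [MISS #1: write from I]
Op 2: C2 read [C2 read from I: others=['C1=M'] -> C2=S, others downsized to S] -> [I,S,S] [MISS #2: read from I]
Op 3: C2 read [C2 read: already in S, no change] -> [I,S,S] [hit: read from S]
Op 4: C0 write [C0 write: invalidate ['C1=S', 'C2=S'] -> C0=M] -> [M,I,I] [MISS #3: write from I]
Op 5: C1 write [C1 write: invalidate ['C0=M'] -> C1=M] -> [I,M,I] [MISS #4: write from I]
Op 6: C1 read [C1 read: already in M, no change] -> [I,M,I] [hit: read from M]
Op 7: C1 write [C1 write: already M (modified), no change] -> [I,M,I] [hit: write from M]
Op 8: C2 read [C2 read from I: others=['C1=M'] -> C2=S, others downsized to S] -> [I,S,S] [MISS #5: read from I]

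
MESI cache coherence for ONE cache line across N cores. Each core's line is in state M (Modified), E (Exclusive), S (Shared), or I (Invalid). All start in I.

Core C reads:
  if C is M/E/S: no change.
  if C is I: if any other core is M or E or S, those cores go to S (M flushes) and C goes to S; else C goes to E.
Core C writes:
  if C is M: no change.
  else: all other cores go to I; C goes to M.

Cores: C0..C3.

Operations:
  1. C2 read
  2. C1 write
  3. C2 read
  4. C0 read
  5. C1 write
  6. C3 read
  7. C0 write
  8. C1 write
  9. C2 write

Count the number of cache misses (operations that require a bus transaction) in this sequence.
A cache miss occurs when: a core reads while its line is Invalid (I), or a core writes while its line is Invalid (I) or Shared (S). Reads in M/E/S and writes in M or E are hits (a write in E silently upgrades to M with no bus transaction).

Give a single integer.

Op 1: C2 read [C2 read from I: no other sharers -> C2=E (exclusive)] -> [I,I,E,I] [MISS #1: read from I]
Op 2: C1 write [C1 write: invalidate ['C2=E'] -> C1=M] -> [I,M,I,I] [MISS #2: write from I]
Op 3: C2 read [C2 read from I: others=['C1=M'] -> C2=S, others downsized to S] -> [I,S,S,I] [MISS #3: read from I]
Op 4: C0 read [C0 read from I: others=['C1=S', 'C2=S'] -> C0=S, others downsized to S] -> [S,S,S,I] [MISS #4: read from I]
Op 5: C1 write [C1 write: invalidate ['C0=S', 'C2=S'] -> C1=M] -> [I,M,I,I] [MISS #5: write from S]
Op 6: C3 read [C3 read from I: others=['C1=M'] -> C3=S, others downsized to S] -> [I,S,I,S] [MISS #6: read from I]
Op 7: C0 write [C0 write: invalidate ['C1=S', 'C3=S'] -> C0=M] -> [M,I,I,I] [MISS #7: write from I]
Op 8: C1 write [C1 write: invalidate ['C0=M'] -> C1=M] -> [I,M,I,I] [MISS #8: write from I]
Op 9: C2 write [C2 write: invalidate ['C1=M'] -> C2=M] -> [I,I,M,I] [MISS #9: write from I]

Answer: 9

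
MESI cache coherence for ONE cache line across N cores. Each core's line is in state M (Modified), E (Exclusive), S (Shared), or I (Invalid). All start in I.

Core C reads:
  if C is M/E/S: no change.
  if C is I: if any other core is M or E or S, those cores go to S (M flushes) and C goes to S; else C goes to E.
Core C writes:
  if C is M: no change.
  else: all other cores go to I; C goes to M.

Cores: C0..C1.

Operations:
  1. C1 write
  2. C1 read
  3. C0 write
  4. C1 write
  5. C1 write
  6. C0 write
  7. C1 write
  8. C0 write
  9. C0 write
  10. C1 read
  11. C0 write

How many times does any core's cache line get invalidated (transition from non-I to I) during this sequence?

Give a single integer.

Answer: 6

Derivation:
Op 1: C1 write [C1 write: invalidate none -> C1=M] -> [I,M] (invalidations this op: 0; running total: 0)
Op 2: C1 read [C1 read: already in M, no change] -> [I,M] (invalidations this op: 0; running total: 0)
Op 3: C0 write [C0 write: invalidate ['C1=M'] -> C0=M] -> [M,I] (invalidations this op: 1; running total: 1)
Op 4: C1 write [C1 write: invalidate ['C0=M'] -> C1=M] -> [I,M] (invalidations this op: 1; running total: 2)
Op 5: C1 write [C1 write: already M (modified), no change] -> [I,M] (invalidations this op: 0; running total: 2)
Op 6: C0 write [C0 write: invalidate ['C1=M'] -> C0=M] -> [M,I] (invalidations this op: 1; running total: 3)
Op 7: C1 write [C1 write: invalidate ['C0=M'] -> C1=M] -> [I,M] (invalidations this op: 1; running total: 4)
Op 8: C0 write [C0 write: invalidate ['C1=M'] -> C0=M] -> [M,I] (invalidations this op: 1; running total: 5)
Op 9: C0 write [C0 write: already M (modified), no change] -> [M,I] (invalidations this op: 0; running total: 5)
Op 10: C1 read [C1 read from I: others=['C0=M'] -> C1=S, others downsized to S] -> [S,S] (invalidations this op: 0; running total: 5)
Op 11: C0 write [C0 write: invalidate ['C1=S'] -> C0=M] -> [M,I] (invalidations this op: 1; running total: 6)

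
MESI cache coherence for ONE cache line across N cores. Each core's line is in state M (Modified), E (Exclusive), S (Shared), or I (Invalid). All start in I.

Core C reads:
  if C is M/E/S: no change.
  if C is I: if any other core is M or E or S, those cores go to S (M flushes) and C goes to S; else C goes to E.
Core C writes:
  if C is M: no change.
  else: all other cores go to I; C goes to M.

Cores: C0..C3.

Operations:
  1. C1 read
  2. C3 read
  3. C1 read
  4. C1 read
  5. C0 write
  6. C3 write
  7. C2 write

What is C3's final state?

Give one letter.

Op 1: C1 read [C1 read from I: no other sharers -> C1=E (exclusive)] -> [I,E,I,I]
Op 2: C3 read [C3 read from I: others=['C1=E'] -> C3=S, others downsized to S] -> [I,S,I,S]
Op 3: C1 read [C1 read: already in S, no change] -> [I,S,I,S]
Op 4: C1 read [C1 read: already in S, no change] -> [I,S,I,S]
Op 5: C0 write [C0 write: invalidate ['C1=S', 'C3=S'] -> C0=M] -> [M,I,I,I]
Op 6: C3 write [C3 write: invalidate ['C0=M'] -> C3=M] -> [I,I,I,M]
Op 7: C2 write [C2 write: invalidate ['C3=M'] -> C2=M] -> [I,I,M,I]

Answer: I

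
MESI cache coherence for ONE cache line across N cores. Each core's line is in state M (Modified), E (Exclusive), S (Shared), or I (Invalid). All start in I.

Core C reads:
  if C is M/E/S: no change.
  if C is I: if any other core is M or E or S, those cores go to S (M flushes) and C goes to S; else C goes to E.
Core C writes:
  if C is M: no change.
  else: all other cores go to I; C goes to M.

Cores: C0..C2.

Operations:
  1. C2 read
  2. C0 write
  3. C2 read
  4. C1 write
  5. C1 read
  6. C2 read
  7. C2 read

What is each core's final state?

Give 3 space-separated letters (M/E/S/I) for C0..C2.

Op 1: C2 read [C2 read from I: no other sharers -> C2=E (exclusive)] -> [I,I,E]
Op 2: C0 write [C0 write: invalidate ['C2=E'] -> C0=M] -> [M,I,I]
Op 3: C2 read [C2 read from I: others=['C0=M'] -> C2=S, others downsized to S] -> [S,I,S]
Op 4: C1 write [C1 write: invalidate ['C0=S', 'C2=S'] -> C1=M] -> [I,M,I]
Op 5: C1 read [C1 read: already in M, no change] -> [I,M,I]
Op 6: C2 read [C2 read from I: others=['C1=M'] -> C2=S, others downsized to S] -> [I,S,S]
Op 7: C2 read [C2 read: already in S, no change] -> [I,S,S]

Answer: I S S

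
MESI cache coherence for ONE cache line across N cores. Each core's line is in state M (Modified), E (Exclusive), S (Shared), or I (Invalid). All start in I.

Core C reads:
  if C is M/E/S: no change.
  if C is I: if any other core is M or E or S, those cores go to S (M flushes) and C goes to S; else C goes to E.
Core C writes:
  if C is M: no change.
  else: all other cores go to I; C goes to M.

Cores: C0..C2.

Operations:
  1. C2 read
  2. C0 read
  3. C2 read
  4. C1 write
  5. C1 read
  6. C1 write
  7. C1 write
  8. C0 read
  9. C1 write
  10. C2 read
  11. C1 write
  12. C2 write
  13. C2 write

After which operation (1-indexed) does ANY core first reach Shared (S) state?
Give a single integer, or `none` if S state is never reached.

Op 1: C2 read [C2 read from I: no other sharers -> C2=E (exclusive)] -> [I,I,E]
Op 2: C0 read [C0 read from I: others=['C2=E'] -> C0=S, others downsized to S] -> [S,I,S]
  -> First S state at op 2; remaining ops need not be traced.

Answer: 2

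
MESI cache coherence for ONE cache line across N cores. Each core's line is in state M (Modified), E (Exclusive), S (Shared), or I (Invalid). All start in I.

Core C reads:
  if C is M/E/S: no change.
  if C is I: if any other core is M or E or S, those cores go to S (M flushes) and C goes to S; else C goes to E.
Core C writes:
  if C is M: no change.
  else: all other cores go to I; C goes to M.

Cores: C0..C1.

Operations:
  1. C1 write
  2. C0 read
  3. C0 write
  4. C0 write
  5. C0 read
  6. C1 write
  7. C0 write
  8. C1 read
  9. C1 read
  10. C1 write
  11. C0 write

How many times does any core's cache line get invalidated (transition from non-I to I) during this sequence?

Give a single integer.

Op 1: C1 write [C1 write: invalidate none -> C1=M] -> [I,M] (invalidations this op: 0; running total: 0)
Op 2: C0 read [C0 read from I: others=['C1=M'] -> C0=S, others downsized to S] -> [S,S] (invalidations this op: 0; running total: 0)
Op 3: C0 write [C0 write: invalidate ['C1=S'] -> C0=M] -> [M,I] (invalidations this op: 1; running total: 1)
Op 4: C0 write [C0 write: already M (modified), no change] -> [M,I] (invalidations this op: 0; running total: 1)
Op 5: C0 read [C0 read: already in M, no change] -> [M,I] (invalidations this op: 0; running total: 1)
Op 6: C1 write [C1 write: invalidate ['C0=M'] -> C1=M] -> [I,M] (invalidations this op: 1; running total: 2)
Op 7: C0 write [C0 write: invalidate ['C1=M'] -> C0=M] -> [M,I] (invalidations this op: 1; running total: 3)
Op 8: C1 read [C1 read from I: others=['C0=M'] -> C1=S, others downsized to S] -> [S,S] (invalidations this op: 0; running total: 3)
Op 9: C1 read [C1 read: already in S, no change] -> [S,S] (invalidations this op: 0; running total: 3)
Op 10: C1 write [C1 write: invalidate ['C0=S'] -> C1=M] -> [I,M] (invalidations this op: 1; running total: 4)
Op 11: C0 write [C0 write: invalidate ['C1=M'] -> C0=M] -> [M,I] (invalidations this op: 1; running total: 5)

Answer: 5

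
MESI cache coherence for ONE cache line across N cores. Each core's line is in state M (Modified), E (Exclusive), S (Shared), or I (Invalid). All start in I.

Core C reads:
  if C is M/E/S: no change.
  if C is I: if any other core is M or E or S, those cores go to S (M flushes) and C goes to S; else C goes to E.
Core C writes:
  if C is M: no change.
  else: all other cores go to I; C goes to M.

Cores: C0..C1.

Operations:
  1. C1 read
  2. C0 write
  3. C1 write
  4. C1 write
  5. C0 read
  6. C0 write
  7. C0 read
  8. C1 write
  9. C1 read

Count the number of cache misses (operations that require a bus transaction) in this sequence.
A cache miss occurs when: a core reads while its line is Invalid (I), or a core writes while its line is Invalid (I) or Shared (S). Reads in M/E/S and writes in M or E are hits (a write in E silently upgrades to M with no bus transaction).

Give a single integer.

Op 1: C1 read [C1 read from I: no other sharers -> C1=E (exclusive)] -> [I,E] [MISS #1: read from I]
Op 2: C0 write [C0 write: invalidate ['C1=E'] -> C0=M] -> [M,I] [MISS #2: write from I]
Op 3: C1 write [C1 write: invalidate ['C0=M'] -> C1=M] -> [I,M] [MISS #3: write from I]
Op 4: C1 write [C1 write: already M (modified), no change] -> [I,M] [hit: write from M]
Op 5: C0 read [C0 read from I: others=['C1=M'] -> C0=S, others downsized to S] -> [S,S] [MISS #4: read from I]
Op 6: C0 write [C0 write: invalidate ['C1=S'] -> C0=M] -> [M,I] [MISS #5: write from S]
Op 7: C0 read [C0 read: already in M, no change] -> [M,I] [hit: read from M]
Op 8: C1 write [C1 write: invalidate ['C0=M'] -> C1=M] -> [I,M] [MISS #6: write from I]
Op 9: C1 read [C1 read: already in M, no change] -> [I,M] [hit: read from M]

Answer: 6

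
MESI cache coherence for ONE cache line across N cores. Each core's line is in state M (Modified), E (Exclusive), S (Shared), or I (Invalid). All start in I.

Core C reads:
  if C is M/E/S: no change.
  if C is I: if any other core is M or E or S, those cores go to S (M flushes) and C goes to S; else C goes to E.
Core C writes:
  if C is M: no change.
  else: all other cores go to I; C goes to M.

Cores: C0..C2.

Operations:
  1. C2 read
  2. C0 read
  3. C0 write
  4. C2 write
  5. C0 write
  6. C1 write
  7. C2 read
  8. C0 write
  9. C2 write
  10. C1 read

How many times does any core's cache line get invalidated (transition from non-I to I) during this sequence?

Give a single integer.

Op 1: C2 read [C2 read from I: no other sharers -> C2=E (exclusive)] -> [I,I,E] (invalidations this op: 0; running total: 0)
Op 2: C0 read [C0 read from I: others=['C2=E'] -> C0=S, others downsized to S] -> [S,I,S] (invalidations this op: 0; running total: 0)
Op 3: C0 write [C0 write: invalidate ['C2=S'] -> C0=M] -> [M,I,I] (invalidations this op: 1; running total: 1)
Op 4: C2 write [C2 write: invalidate ['C0=M'] -> C2=M] -> [I,I,M] (invalidations this op: 1; running total: 2)
Op 5: C0 write [C0 write: invalidate ['C2=M'] -> C0=M] -> [M,I,I] (invalidations this op: 1; running total: 3)
Op 6: C1 write [C1 write: invalidate ['C0=M'] -> C1=M] -> [I,M,I] (invalidations this op: 1; running total: 4)
Op 7: C2 read [C2 read from I: others=['C1=M'] -> C2=S, others downsized to S] -> [I,S,S] (invalidations this op: 0; running total: 4)
Op 8: C0 write [C0 write: invalidate ['C1=S', 'C2=S'] -> C0=M] -> [M,I,I] (invalidations this op: 2; running total: 6)
Op 9: C2 write [C2 write: invalidate ['C0=M'] -> C2=M] -> [I,I,M] (invalidations this op: 1; running total: 7)
Op 10: C1 read [C1 read from I: others=['C2=M'] -> C1=S, others downsized to S] -> [I,S,S] (invalidations this op: 0; running total: 7)

Answer: 7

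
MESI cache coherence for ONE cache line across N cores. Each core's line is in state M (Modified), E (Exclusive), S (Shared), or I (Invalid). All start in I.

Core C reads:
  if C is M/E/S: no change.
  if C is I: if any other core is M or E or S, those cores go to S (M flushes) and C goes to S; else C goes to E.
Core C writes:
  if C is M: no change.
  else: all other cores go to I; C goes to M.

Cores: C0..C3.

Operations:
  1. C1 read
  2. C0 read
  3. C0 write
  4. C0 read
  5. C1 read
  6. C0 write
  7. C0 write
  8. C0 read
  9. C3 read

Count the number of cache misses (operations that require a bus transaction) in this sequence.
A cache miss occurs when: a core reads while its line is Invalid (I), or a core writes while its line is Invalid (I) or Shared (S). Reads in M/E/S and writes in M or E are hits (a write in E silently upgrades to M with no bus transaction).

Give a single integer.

Op 1: C1 read [C1 read from I: no other sharers -> C1=E (exclusive)] -> [I,E,I,I] [MISS #1: read from I]
Op 2: C0 read [C0 read from I: others=['C1=E'] -> C0=S, others downsized to S] -> [S,S,I,I] [MISS #2: read from I]
Op 3: C0 write [C0 write: invalidate ['C1=S'] -> C0=M] -> [M,I,I,I] [MISS #3: write from S]
Op 4: C0 read [C0 read: already in M, no change] -> [M,I,I,I] [hit: read from M]
Op 5: C1 read [C1 read from I: others=['C0=M'] -> C1=S, others downsized to S] -> [S,S,I,I] [MISS #4: read from I]
Op 6: C0 write [C0 write: invalidate ['C1=S'] -> C0=M] -> [M,I,I,I] [MISS #5: write from S]
Op 7: C0 write [C0 write: already M (modified), no change] -> [M,I,I,I] [hit: write from M]
Op 8: C0 read [C0 read: already in M, no change] -> [M,I,I,I] [hit: read from M]
Op 9: C3 read [C3 read from I: others=['C0=M'] -> C3=S, others downsized to S] -> [S,I,I,S] [MISS #6: read from I]

Answer: 6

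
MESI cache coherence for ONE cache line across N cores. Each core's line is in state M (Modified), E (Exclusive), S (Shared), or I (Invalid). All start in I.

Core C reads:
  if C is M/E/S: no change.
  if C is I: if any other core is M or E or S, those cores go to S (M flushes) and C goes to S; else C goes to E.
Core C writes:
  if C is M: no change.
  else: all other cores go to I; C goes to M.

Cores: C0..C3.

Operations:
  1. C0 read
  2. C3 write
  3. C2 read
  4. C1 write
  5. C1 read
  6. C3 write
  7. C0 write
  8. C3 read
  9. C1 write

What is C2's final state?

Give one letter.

Op 1: C0 read [C0 read from I: no other sharers -> C0=E (exclusive)] -> [E,I,I,I]
Op 2: C3 write [C3 write: invalidate ['C0=E'] -> C3=M] -> [I,I,I,M]
Op 3: C2 read [C2 read from I: others=['C3=M'] -> C2=S, others downsized to S] -> [I,I,S,S]
Op 4: C1 write [C1 write: invalidate ['C2=S', 'C3=S'] -> C1=M] -> [I,M,I,I]
Op 5: C1 read [C1 read: already in M, no change] -> [I,M,I,I]
Op 6: C3 write [C3 write: invalidate ['C1=M'] -> C3=M] -> [I,I,I,M]
Op 7: C0 write [C0 write: invalidate ['C3=M'] -> C0=M] -> [M,I,I,I]
Op 8: C3 read [C3 read from I: others=['C0=M'] -> C3=S, others downsized to S] -> [S,I,I,S]
Op 9: C1 write [C1 write: invalidate ['C0=S', 'C3=S'] -> C1=M] -> [I,M,I,I]

Answer: I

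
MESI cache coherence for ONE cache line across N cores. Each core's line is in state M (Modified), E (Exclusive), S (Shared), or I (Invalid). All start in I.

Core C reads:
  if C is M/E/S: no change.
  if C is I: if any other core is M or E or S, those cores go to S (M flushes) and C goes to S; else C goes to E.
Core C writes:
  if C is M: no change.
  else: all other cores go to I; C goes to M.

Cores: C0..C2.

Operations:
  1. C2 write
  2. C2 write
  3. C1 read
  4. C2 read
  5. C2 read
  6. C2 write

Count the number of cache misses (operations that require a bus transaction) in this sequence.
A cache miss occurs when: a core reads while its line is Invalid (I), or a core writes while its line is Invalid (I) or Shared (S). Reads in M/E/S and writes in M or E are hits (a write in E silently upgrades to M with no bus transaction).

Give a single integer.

Answer: 3

Derivation:
Op 1: C2 write [C2 write: invalidate none -> C2=M] -> [I,I,M] [MISS #1: write from I]
Op 2: C2 write [C2 write: already M (modified), no change] -> [I,I,M] [hit: write from M]
Op 3: C1 read [C1 read from I: others=['C2=M'] -> C1=S, others downsized to S] -> [I,S,S] [MISS #2: read from I]
Op 4: C2 read [C2 read: already in S, no change] -> [I,S,S] [hit: read from S]
Op 5: C2 read [C2 read: already in S, no change] -> [I,S,S] [hit: read from S]
Op 6: C2 write [C2 write: invalidate ['C1=S'] -> C2=M] -> [I,I,M] [MISS #3: write from S]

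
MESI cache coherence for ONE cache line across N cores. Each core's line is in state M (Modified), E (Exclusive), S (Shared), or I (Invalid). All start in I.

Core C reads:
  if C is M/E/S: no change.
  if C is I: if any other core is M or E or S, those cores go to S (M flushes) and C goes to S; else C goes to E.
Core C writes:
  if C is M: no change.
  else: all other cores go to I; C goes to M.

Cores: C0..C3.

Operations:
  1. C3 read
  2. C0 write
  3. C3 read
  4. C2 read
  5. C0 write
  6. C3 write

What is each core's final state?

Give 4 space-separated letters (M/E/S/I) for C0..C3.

Answer: I I I M

Derivation:
Op 1: C3 read [C3 read from I: no other sharers -> C3=E (exclusive)] -> [I,I,I,E]
Op 2: C0 write [C0 write: invalidate ['C3=E'] -> C0=M] -> [M,I,I,I]
Op 3: C3 read [C3 read from I: others=['C0=M'] -> C3=S, others downsized to S] -> [S,I,I,S]
Op 4: C2 read [C2 read from I: others=['C0=S', 'C3=S'] -> C2=S, others downsized to S] -> [S,I,S,S]
Op 5: C0 write [C0 write: invalidate ['C2=S', 'C3=S'] -> C0=M] -> [M,I,I,I]
Op 6: C3 write [C3 write: invalidate ['C0=M'] -> C3=M] -> [I,I,I,M]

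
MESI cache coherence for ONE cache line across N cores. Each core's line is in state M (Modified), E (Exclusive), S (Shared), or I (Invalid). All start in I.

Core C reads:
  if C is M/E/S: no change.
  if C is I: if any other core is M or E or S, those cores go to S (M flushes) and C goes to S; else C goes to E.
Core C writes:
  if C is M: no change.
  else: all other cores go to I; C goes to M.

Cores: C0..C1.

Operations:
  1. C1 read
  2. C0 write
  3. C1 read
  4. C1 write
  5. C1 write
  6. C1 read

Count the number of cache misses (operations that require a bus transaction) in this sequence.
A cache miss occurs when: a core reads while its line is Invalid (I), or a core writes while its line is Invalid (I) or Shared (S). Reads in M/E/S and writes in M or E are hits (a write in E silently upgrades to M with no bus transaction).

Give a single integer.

Op 1: C1 read [C1 read from I: no other sharers -> C1=E (exclusive)] -> [I,E] [MISS #1: read from I]
Op 2: C0 write [C0 write: invalidate ['C1=E'] -> C0=M] -> [M,I] [MISS #2: write from I]
Op 3: C1 read [C1 read from I: others=['C0=M'] -> C1=S, others downsized to S] -> [S,S] [MISS #3: read from I]
Op 4: C1 write [C1 write: invalidate ['C0=S'] -> C1=M] -> [I,M] [MISS #4: write from S]
Op 5: C1 write [C1 write: already M (modified), no change] -> [I,M] [hit: write from M]
Op 6: C1 read [C1 read: already in M, no change] -> [I,M] [hit: read from M]

Answer: 4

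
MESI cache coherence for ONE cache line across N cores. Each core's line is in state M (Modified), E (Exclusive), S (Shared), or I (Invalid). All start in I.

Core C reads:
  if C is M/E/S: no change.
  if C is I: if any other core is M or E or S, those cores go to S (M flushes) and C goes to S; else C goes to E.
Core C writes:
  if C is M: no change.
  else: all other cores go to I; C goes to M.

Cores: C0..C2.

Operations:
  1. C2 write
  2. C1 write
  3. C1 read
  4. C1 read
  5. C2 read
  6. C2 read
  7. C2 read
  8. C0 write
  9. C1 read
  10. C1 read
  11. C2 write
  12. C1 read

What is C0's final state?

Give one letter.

Answer: I

Derivation:
Op 1: C2 write [C2 write: invalidate none -> C2=M] -> [I,I,M]
Op 2: C1 write [C1 write: invalidate ['C2=M'] -> C1=M] -> [I,M,I]
Op 3: C1 read [C1 read: already in M, no change] -> [I,M,I]
Op 4: C1 read [C1 read: already in M, no change] -> [I,M,I]
Op 5: C2 read [C2 read from I: others=['C1=M'] -> C2=S, others downsized to S] -> [I,S,S]
Op 6: C2 read [C2 read: already in S, no change] -> [I,S,S]
Op 7: C2 read [C2 read: already in S, no change] -> [I,S,S]
Op 8: C0 write [C0 write: invalidate ['C1=S', 'C2=S'] -> C0=M] -> [M,I,I]
Op 9: C1 read [C1 read from I: others=['C0=M'] -> C1=S, others downsized to S] -> [S,S,I]
Op 10: C1 read [C1 read: already in S, no change] -> [S,S,I]
Op 11: C2 write [C2 write: invalidate ['C0=S', 'C1=S'] -> C2=M] -> [I,I,M]
Op 12: C1 read [C1 read from I: others=['C2=M'] -> C1=S, others downsized to S] -> [I,S,S]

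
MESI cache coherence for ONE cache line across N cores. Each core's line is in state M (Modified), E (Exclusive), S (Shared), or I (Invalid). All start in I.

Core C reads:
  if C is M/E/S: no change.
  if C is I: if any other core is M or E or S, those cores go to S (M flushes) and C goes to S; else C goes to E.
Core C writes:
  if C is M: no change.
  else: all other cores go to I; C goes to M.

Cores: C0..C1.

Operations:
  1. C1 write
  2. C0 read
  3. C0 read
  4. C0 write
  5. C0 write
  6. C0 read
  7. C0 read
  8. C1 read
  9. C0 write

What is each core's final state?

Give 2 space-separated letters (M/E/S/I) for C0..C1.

Answer: M I

Derivation:
Op 1: C1 write [C1 write: invalidate none -> C1=M] -> [I,M]
Op 2: C0 read [C0 read from I: others=['C1=M'] -> C0=S, others downsized to S] -> [S,S]
Op 3: C0 read [C0 read: already in S, no change] -> [S,S]
Op 4: C0 write [C0 write: invalidate ['C1=S'] -> C0=M] -> [M,I]
Op 5: C0 write [C0 write: already M (modified), no change] -> [M,I]
Op 6: C0 read [C0 read: already in M, no change] -> [M,I]
Op 7: C0 read [C0 read: already in M, no change] -> [M,I]
Op 8: C1 read [C1 read from I: others=['C0=M'] -> C1=S, others downsized to S] -> [S,S]
Op 9: C0 write [C0 write: invalidate ['C1=S'] -> C0=M] -> [M,I]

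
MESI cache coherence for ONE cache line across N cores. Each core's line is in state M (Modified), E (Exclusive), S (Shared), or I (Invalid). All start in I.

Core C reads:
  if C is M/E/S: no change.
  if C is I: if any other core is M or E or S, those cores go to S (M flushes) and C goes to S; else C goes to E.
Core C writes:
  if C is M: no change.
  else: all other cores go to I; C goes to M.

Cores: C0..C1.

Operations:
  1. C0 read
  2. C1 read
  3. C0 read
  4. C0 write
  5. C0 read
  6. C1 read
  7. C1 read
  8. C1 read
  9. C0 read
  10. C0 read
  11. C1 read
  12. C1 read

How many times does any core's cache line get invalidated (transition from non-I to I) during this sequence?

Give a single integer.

Op 1: C0 read [C0 read from I: no other sharers -> C0=E (exclusive)] -> [E,I] (invalidations this op: 0; running total: 0)
Op 2: C1 read [C1 read from I: others=['C0=E'] -> C1=S, others downsized to S] -> [S,S] (invalidations this op: 0; running total: 0)
Op 3: C0 read [C0 read: already in S, no change] -> [S,S] (invalidations this op: 0; running total: 0)
Op 4: C0 write [C0 write: invalidate ['C1=S'] -> C0=M] -> [M,I] (invalidations this op: 1; running total: 1)
Op 5: C0 read [C0 read: already in M, no change] -> [M,I] (invalidations this op: 0; running total: 1)
Op 6: C1 read [C1 read from I: others=['C0=M'] -> C1=S, others downsized to S] -> [S,S] (invalidations this op: 0; running total: 1)
Op 7: C1 read [C1 read: already in S, no change] -> [S,S] (invalidations this op: 0; running total: 1)
Op 8: C1 read [C1 read: already in S, no change] -> [S,S] (invalidations this op: 0; running total: 1)
Op 9: C0 read [C0 read: already in S, no change] -> [S,S] (invalidations this op: 0; running total: 1)
Op 10: C0 read [C0 read: already in S, no change] -> [S,S] (invalidations this op: 0; running total: 1)
Op 11: C1 read [C1 read: already in S, no change] -> [S,S] (invalidations this op: 0; running total: 1)
Op 12: C1 read [C1 read: already in S, no change] -> [S,S] (invalidations this op: 0; running total: 1)

Answer: 1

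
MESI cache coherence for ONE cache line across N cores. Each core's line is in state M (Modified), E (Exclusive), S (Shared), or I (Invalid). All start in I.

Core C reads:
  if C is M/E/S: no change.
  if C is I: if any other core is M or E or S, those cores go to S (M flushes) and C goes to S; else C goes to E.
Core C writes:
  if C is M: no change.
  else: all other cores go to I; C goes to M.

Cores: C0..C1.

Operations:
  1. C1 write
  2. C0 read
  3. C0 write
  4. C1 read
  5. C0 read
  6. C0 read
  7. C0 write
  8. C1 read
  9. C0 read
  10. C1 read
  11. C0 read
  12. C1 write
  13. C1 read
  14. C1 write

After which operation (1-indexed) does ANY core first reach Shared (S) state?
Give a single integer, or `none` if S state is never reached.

Answer: 2

Derivation:
Op 1: C1 write [C1 write: invalidate none -> C1=M] -> [I,M]
Op 2: C0 read [C0 read from I: others=['C1=M'] -> C0=S, others downsized to S] -> [S,S]
  -> First S state at op 2; remaining ops need not be traced.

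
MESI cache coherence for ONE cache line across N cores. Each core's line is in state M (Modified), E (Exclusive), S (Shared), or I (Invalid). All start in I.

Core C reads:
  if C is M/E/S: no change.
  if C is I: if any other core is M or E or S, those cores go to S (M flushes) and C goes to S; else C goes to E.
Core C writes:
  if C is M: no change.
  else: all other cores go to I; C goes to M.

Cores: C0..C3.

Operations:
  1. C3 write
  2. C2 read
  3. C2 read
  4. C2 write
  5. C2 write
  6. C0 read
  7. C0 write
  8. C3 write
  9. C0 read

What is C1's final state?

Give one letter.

Op 1: C3 write [C3 write: invalidate none -> C3=M] -> [I,I,I,M]
Op 2: C2 read [C2 read from I: others=['C3=M'] -> C2=S, others downsized to S] -> [I,I,S,S]
Op 3: C2 read [C2 read: already in S, no change] -> [I,I,S,S]
Op 4: C2 write [C2 write: invalidate ['C3=S'] -> C2=M] -> [I,I,M,I]
Op 5: C2 write [C2 write: already M (modified), no change] -> [I,I,M,I]
Op 6: C0 read [C0 read from I: others=['C2=M'] -> C0=S, others downsized to S] -> [S,I,S,I]
Op 7: C0 write [C0 write: invalidate ['C2=S'] -> C0=M] -> [M,I,I,I]
Op 8: C3 write [C3 write: invalidate ['C0=M'] -> C3=M] -> [I,I,I,M]
Op 9: C0 read [C0 read from I: others=['C3=M'] -> C0=S, others downsized to S] -> [S,I,I,S]

Answer: I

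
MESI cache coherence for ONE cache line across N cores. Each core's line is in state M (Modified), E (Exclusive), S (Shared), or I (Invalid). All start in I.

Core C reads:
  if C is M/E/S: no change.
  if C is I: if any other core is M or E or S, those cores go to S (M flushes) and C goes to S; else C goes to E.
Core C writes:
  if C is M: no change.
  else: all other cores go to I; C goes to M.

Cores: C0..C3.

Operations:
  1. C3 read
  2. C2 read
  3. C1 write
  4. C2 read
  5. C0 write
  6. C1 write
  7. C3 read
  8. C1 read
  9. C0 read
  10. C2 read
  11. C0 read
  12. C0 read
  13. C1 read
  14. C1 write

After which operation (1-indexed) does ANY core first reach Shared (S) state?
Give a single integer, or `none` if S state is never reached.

Answer: 2

Derivation:
Op 1: C3 read [C3 read from I: no other sharers -> C3=E (exclusive)] -> [I,I,I,E]
Op 2: C2 read [C2 read from I: others=['C3=E'] -> C2=S, others downsized to S] -> [I,I,S,S]
  -> First S state at op 2; remaining ops need not be traced.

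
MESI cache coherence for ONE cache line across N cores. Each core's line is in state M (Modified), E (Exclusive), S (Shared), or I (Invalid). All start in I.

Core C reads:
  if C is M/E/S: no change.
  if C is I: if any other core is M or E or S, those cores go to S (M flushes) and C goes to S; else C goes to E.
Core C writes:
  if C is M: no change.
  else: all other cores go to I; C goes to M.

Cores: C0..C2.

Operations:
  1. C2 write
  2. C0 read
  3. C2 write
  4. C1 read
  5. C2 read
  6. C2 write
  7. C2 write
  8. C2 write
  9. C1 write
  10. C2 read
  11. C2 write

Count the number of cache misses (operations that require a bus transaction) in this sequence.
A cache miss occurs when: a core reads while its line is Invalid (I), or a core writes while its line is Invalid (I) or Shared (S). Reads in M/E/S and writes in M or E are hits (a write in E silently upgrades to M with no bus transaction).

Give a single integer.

Answer: 8

Derivation:
Op 1: C2 write [C2 write: invalidate none -> C2=M] -> [I,I,M] [MISS #1: write from I]
Op 2: C0 read [C0 read from I: others=['C2=M'] -> C0=S, others downsized to S] -> [S,I,S] [MISS #2: read from I]
Op 3: C2 write [C2 write: invalidate ['C0=S'] -> C2=M] -> [I,I,M] [MISS #3: write from S]
Op 4: C1 read [C1 read from I: others=['C2=M'] -> C1=S, others downsized to S] -> [I,S,S] [MISS #4: read from I]
Op 5: C2 read [C2 read: already in S, no change] -> [I,S,S] [hit: read from S]
Op 6: C2 write [C2 write: invalidate ['C1=S'] -> C2=M] -> [I,I,M] [MISS #5: write from S]
Op 7: C2 write [C2 write: already M (modified), no change] -> [I,I,M] [hit: write from M]
Op 8: C2 write [C2 write: already M (modified), no change] -> [I,I,M] [hit: write from M]
Op 9: C1 write [C1 write: invalidate ['C2=M'] -> C1=M] -> [I,M,I] [MISS #6: write from I]
Op 10: C2 read [C2 read from I: others=['C1=M'] -> C2=S, others downsized to S] -> [I,S,S] [MISS #7: read from I]
Op 11: C2 write [C2 write: invalidate ['C1=S'] -> C2=M] -> [I,I,M] [MISS #8: write from S]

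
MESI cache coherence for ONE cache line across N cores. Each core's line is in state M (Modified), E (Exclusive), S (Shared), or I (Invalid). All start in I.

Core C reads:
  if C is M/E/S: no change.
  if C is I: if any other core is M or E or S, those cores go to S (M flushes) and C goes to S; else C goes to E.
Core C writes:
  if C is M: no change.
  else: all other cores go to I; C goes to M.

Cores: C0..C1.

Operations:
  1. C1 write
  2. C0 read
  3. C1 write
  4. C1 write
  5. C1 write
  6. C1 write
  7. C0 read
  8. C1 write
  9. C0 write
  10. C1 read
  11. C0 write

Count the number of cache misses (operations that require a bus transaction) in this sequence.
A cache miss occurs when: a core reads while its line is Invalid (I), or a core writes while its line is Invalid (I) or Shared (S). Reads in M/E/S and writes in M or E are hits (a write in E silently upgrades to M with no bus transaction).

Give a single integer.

Op 1: C1 write [C1 write: invalidate none -> C1=M] -> [I,M] [MISS #1: write from I]
Op 2: C0 read [C0 read from I: others=['C1=M'] -> C0=S, others downsized to S] -> [S,S] [MISS #2: read from I]
Op 3: C1 write [C1 write: invalidate ['C0=S'] -> C1=M] -> [I,M] [MISS #3: write from S]
Op 4: C1 write [C1 write: already M (modified), no change] -> [I,M] [hit: write from M]
Op 5: C1 write [C1 write: already M (modified), no change] -> [I,M] [hit: write from M]
Op 6: C1 write [C1 write: already M (modified), no change] -> [I,M] [hit: write from M]
Op 7: C0 read [C0 read from I: others=['C1=M'] -> C0=S, others downsized to S] -> [S,S] [MISS #4: read from I]
Op 8: C1 write [C1 write: invalidate ['C0=S'] -> C1=M] -> [I,M] [MISS #5: write from S]
Op 9: C0 write [C0 write: invalidate ['C1=M'] -> C0=M] -> [M,I] [MISS #6: write from I]
Op 10: C1 read [C1 read from I: others=['C0=M'] -> C1=S, others downsized to S] -> [S,S] [MISS #7: read from I]
Op 11: C0 write [C0 write: invalidate ['C1=S'] -> C0=M] -> [M,I] [MISS #8: write from S]

Answer: 8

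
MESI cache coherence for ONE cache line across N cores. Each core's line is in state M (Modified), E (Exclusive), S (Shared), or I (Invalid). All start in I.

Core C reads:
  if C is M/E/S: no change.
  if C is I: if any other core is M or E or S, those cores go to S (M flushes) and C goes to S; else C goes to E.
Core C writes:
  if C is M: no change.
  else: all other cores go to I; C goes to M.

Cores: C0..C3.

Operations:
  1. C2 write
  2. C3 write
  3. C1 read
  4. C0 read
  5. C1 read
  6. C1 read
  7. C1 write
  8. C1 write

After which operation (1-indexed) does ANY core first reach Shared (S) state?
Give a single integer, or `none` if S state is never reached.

Op 1: C2 write [C2 write: invalidate none -> C2=M] -> [I,I,M,I]
Op 2: C3 write [C3 write: invalidate ['C2=M'] -> C3=M] -> [I,I,I,M]
Op 3: C1 read [C1 read from I: others=['C3=M'] -> C1=S, others downsized to S] -> [I,S,I,S]
  -> First S state at op 3; remaining ops need not be traced.

Answer: 3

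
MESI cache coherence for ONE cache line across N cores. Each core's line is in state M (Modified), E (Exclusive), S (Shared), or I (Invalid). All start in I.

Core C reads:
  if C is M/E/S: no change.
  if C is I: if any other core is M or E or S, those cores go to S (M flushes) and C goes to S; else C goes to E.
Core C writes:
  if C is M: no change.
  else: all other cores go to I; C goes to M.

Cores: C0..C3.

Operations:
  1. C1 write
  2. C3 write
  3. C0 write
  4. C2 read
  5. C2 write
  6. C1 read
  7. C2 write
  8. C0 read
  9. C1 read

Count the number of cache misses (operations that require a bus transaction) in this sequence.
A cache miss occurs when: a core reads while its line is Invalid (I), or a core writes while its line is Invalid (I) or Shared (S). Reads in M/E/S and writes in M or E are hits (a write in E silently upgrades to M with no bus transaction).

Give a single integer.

Op 1: C1 write [C1 write: invalidate none -> C1=M] -> [I,M,I,I] [MISS #1: write from I]
Op 2: C3 write [C3 write: invalidate ['C1=M'] -> C3=M] -> [I,I,I,M] [MISS #2: write from I]
Op 3: C0 write [C0 write: invalidate ['C3=M'] -> C0=M] -> [M,I,I,I] [MISS #3: write from I]
Op 4: C2 read [C2 read from I: others=['C0=M'] -> C2=S, others downsized to S] -> [S,I,S,I] [MISS #4: read from I]
Op 5: C2 write [C2 write: invalidate ['C0=S'] -> C2=M] -> [I,I,M,I] [MISS #5: write from S]
Op 6: C1 read [C1 read from I: others=['C2=M'] -> C1=S, others downsized to S] -> [I,S,S,I] [MISS #6: read from I]
Op 7: C2 write [C2 write: invalidate ['C1=S'] -> C2=M] -> [I,I,M,I] [MISS #7: write from S]
Op 8: C0 read [C0 read from I: others=['C2=M'] -> C0=S, others downsized to S] -> [S,I,S,I] [MISS #8: read from I]
Op 9: C1 read [C1 read from I: others=['C0=S', 'C2=S'] -> C1=S, others downsized to S] -> [S,S,S,I] [MISS #9: read from I]

Answer: 9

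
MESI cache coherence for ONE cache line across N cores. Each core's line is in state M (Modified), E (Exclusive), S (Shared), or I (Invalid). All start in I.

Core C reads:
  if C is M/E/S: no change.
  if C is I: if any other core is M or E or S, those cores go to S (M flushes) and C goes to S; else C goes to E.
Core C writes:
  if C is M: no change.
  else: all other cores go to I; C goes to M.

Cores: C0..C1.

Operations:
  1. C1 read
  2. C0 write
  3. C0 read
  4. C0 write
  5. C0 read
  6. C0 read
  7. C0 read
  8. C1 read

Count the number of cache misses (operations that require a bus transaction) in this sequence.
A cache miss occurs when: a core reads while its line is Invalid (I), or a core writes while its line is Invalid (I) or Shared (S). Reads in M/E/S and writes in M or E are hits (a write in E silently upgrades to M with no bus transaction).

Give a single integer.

Answer: 3

Derivation:
Op 1: C1 read [C1 read from I: no other sharers -> C1=E (exclusive)] -> [I,E] [MISS #1: read from I]
Op 2: C0 write [C0 write: invalidate ['C1=E'] -> C0=M] -> [M,I] [MISS #2: write from I]
Op 3: C0 read [C0 read: already in M, no change] -> [M,I] [hit: read from M]
Op 4: C0 write [C0 write: already M (modified), no change] -> [M,I] [hit: write from M]
Op 5: C0 read [C0 read: already in M, no change] -> [M,I] [hit: read from M]
Op 6: C0 read [C0 read: already in M, no change] -> [M,I] [hit: read from M]
Op 7: C0 read [C0 read: already in M, no change] -> [M,I] [hit: read from M]
Op 8: C1 read [C1 read from I: others=['C0=M'] -> C1=S, others downsized to S] -> [S,S] [MISS #3: read from I]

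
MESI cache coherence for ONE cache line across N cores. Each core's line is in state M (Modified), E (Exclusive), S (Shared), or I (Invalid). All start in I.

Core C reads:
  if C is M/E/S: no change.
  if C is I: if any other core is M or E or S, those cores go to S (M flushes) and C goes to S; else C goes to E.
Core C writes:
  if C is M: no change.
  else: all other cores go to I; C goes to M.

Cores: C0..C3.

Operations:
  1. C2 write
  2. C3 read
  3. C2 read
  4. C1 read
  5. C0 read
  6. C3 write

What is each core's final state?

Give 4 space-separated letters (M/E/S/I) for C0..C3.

Answer: I I I M

Derivation:
Op 1: C2 write [C2 write: invalidate none -> C2=M] -> [I,I,M,I]
Op 2: C3 read [C3 read from I: others=['C2=M'] -> C3=S, others downsized to S] -> [I,I,S,S]
Op 3: C2 read [C2 read: already in S, no change] -> [I,I,S,S]
Op 4: C1 read [C1 read from I: others=['C2=S', 'C3=S'] -> C1=S, others downsized to S] -> [I,S,S,S]
Op 5: C0 read [C0 read from I: others=['C1=S', 'C2=S', 'C3=S'] -> C0=S, others downsized to S] -> [S,S,S,S]
Op 6: C3 write [C3 write: invalidate ['C0=S', 'C1=S', 'C2=S'] -> C3=M] -> [I,I,I,M]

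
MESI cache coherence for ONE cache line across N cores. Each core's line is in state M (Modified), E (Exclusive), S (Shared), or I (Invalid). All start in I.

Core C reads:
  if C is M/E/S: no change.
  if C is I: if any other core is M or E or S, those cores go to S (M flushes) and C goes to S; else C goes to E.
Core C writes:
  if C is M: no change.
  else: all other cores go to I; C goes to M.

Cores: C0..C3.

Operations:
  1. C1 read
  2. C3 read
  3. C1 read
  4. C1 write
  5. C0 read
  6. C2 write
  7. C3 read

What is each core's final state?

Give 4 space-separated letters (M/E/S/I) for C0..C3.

Answer: I I S S

Derivation:
Op 1: C1 read [C1 read from I: no other sharers -> C1=E (exclusive)] -> [I,E,I,I]
Op 2: C3 read [C3 read from I: others=['C1=E'] -> C3=S, others downsized to S] -> [I,S,I,S]
Op 3: C1 read [C1 read: already in S, no change] -> [I,S,I,S]
Op 4: C1 write [C1 write: invalidate ['C3=S'] -> C1=M] -> [I,M,I,I]
Op 5: C0 read [C0 read from I: others=['C1=M'] -> C0=S, others downsized to S] -> [S,S,I,I]
Op 6: C2 write [C2 write: invalidate ['C0=S', 'C1=S'] -> C2=M] -> [I,I,M,I]
Op 7: C3 read [C3 read from I: others=['C2=M'] -> C3=S, others downsized to S] -> [I,I,S,S]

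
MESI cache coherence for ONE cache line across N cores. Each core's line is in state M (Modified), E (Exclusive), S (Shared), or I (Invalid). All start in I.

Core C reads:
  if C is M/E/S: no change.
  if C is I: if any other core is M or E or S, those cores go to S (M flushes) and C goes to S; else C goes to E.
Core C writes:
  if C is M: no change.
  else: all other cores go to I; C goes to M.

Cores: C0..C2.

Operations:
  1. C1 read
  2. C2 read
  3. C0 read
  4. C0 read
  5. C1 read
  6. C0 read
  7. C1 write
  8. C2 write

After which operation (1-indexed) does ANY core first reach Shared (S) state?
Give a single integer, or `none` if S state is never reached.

Op 1: C1 read [C1 read from I: no other sharers -> C1=E (exclusive)] -> [I,E,I]
Op 2: C2 read [C2 read from I: others=['C1=E'] -> C2=S, others downsized to S] -> [I,S,S]
  -> First S state at op 2; remaining ops need not be traced.

Answer: 2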